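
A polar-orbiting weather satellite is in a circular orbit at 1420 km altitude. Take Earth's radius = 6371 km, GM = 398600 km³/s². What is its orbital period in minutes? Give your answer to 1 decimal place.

114.1 min

Semi-major axis a = 6371 + 1420 = 7791 km. Period T = 2π√(a³/μ) = 2π√(7791³/398600) = 6843.9 s = 114.06 min.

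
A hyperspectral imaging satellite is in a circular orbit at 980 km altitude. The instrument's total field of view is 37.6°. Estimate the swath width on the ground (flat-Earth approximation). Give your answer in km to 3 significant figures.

667 km

Half-angle = 37.6°/2 = 18.8°.
Swath width ≈ 2h·tan(θ/2) = 2 × 980 × tan(18.8°) = 667.2 km.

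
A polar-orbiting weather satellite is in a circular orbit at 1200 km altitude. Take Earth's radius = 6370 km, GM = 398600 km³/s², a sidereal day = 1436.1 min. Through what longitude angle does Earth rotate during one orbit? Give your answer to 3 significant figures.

Semi-major axis a = 6370 + 1200 = 7570 km. Period T = 2π√(a³/μ) = 2π√(7570³/398600) = 6554.7 s = 109.25 min.
During one orbit Earth rotates (6554.7 / 86166) × 360° = 27.39°.

27.4°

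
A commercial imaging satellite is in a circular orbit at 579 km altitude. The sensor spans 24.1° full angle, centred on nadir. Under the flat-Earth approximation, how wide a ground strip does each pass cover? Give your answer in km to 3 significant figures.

Half-angle = 24.1°/2 = 12.05°.
Swath width ≈ 2h·tan(θ/2) = 2 × 579 × tan(12.05°) = 247.2 km.

247 km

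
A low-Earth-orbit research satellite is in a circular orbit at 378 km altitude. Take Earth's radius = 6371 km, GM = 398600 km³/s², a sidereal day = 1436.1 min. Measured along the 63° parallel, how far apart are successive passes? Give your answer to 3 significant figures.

1160 km

Semi-major axis a = 6371 + 378 = 6749 km. Period T = 2π√(a³/μ) = 2π√(6749³/398600) = 5517.9 s = 91.96 min.
Node shift per orbit = (5517.9/86166) × 360° = 23.05°.
Equatorial spacing = 23.05 × 111.2 km/° = 2563 km.
At 63° latitude, spacing = 2563 × cos(63°) = 1164 km.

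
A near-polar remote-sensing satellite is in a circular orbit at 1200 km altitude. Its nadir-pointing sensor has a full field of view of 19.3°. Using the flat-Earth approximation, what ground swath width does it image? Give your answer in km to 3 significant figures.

Half-angle = 19.3°/2 = 9.65°.
Swath width ≈ 2h·tan(θ/2) = 2 × 1200 × tan(9.65°) = 408.1 km.

408 km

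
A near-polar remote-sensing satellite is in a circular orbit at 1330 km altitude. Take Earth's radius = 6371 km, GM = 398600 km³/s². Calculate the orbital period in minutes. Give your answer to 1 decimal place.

112.1 min

Semi-major axis a = 6371 + 1330 = 7701 km. Period T = 2π√(a³/μ) = 2π√(7701³/398600) = 6725.6 s = 112.09 min.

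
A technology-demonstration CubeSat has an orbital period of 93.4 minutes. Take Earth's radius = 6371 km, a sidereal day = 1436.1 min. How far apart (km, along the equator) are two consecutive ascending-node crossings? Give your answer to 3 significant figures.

T = 93.4 min = 5604.0 s.
During one orbit Earth rotates (5604.0 / 86166) × 360° = 23.41°.
At the equator that is 23.41° × (2π·6371/360) km/° = 23.41 × 111.2 = 2603 km.

2600 km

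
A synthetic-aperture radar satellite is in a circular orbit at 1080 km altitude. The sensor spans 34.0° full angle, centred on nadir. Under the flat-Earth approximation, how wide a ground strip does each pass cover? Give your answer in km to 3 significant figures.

660 km

Half-angle = 34.0°/2 = 17°.
Swath width ≈ 2h·tan(θ/2) = 2 × 1080 × tan(17°) = 660.4 km.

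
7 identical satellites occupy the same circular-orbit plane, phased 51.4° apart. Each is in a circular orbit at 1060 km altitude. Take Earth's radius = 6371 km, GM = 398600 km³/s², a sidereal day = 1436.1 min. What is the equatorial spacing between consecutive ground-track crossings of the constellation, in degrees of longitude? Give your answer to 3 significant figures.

Semi-major axis a = 6371 + 1060 = 7431 km. Period T = 2π√(a³/μ) = 2π√(7431³/398600) = 6375.0 s = 106.25 min.
Single-satellite node shift = (6375.0/86166) × 360° = 26.63°.
With 7 satellites evenly phased, successive equator crossings are 26.63/7 = 3.805° apart.

3.80°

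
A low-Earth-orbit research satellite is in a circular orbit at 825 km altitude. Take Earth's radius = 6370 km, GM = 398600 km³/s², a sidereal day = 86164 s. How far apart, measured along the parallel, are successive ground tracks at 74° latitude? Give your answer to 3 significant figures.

778 km

Semi-major axis a = 6370 + 825 = 7195 km. Period T = 2π√(a³/μ) = 2π√(7195³/398600) = 6073.8 s = 101.23 min.
Node shift per orbit = (6073.8/86164) × 360° = 25.38°.
Equatorial spacing = 25.38 × 111.2 km/° = 2821 km.
At 74° latitude, spacing = 2821 × cos(74°) = 778 km.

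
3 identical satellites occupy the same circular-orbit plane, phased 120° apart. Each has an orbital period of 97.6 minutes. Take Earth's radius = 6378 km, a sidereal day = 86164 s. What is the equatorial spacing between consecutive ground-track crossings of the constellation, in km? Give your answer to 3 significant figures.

T = 97.6 min = 5856.0 s.
Single-satellite node shift = (5856.0/86164) × 360° = 24.47°.
With 3 satellites evenly phased, successive equator crossings are 24.47/3 = 8.156° apart.
That is 8.156 × 111.3 = 908 km at the equator.

908 km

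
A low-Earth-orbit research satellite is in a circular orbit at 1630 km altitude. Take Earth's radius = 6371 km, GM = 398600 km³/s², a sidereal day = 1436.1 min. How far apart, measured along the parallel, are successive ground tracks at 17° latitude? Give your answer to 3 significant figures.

Semi-major axis a = 6371 + 1630 = 8001 km. Period T = 2π√(a³/μ) = 2π√(8001³/398600) = 7122.4 s = 118.71 min.
Node shift per orbit = (7122.4/86166) × 360° = 29.76°.
Equatorial spacing = 29.76 × 111.2 km/° = 3309 km.
At 17° latitude, spacing = 3309 × cos(17°) = 3164 km.

3160 km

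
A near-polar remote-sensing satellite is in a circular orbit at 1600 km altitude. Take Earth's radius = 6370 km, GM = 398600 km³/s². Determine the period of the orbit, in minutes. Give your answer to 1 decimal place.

Semi-major axis a = 6370 + 1600 = 7970 km. Period T = 2π√(a³/μ) = 2π√(7970³/398600) = 7081.1 s = 118.02 min.

118.0 min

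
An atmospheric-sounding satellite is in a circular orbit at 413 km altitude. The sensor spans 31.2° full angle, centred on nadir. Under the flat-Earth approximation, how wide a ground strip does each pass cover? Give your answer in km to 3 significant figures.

Half-angle = 31.2°/2 = 15.6°.
Swath width ≈ 2h·tan(θ/2) = 2 × 413 × tan(15.6°) = 230.6 km.

231 km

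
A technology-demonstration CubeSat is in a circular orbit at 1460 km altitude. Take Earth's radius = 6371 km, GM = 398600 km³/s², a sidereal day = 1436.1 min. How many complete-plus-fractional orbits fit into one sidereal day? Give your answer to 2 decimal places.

12.49

Semi-major axis a = 6371 + 1460 = 7831 km. Period T = 2π√(a³/μ) = 2π√(7831³/398600) = 6896.6 s = 114.94 min.
Orbits per sidereal day = 86166 / 6896.6 = 12.494.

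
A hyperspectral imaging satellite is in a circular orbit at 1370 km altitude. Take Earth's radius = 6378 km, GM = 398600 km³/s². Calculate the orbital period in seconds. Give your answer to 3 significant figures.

6790 seconds

Semi-major axis a = 6378 + 1370 = 7748 km. Period T = 2π√(a³/μ) = 2π√(7748³/398600) = 6787.3 s = 113.12 min.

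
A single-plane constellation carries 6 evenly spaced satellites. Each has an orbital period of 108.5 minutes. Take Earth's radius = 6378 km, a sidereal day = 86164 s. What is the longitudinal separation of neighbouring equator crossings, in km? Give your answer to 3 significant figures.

505 km

T = 108.5 min = 6510.0 s.
Single-satellite node shift = (6510.0/86164) × 360° = 27.20°.
With 6 satellites evenly phased, successive equator crossings are 27.20/6 = 4.533° apart.
That is 4.533 × 111.3 = 505 km at the equator.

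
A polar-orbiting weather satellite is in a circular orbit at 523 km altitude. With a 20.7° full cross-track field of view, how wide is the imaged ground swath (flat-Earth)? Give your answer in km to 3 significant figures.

Half-angle = 20.7°/2 = 10.35°.
Swath width ≈ 2h·tan(θ/2) = 2 × 523 × tan(10.35°) = 191.0 km.

191 km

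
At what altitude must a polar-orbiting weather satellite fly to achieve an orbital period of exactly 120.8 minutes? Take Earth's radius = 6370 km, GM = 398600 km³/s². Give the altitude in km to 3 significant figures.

T = 120.8 min = 7248.0 s.
From T = 2π√(a³/μ): a = (μ T²/4π²)^(1/3) = (398600 × 7248.0² / 4π²)^(1/3) = 8095 km.
Altitude h = a − R = 8095 − 6370 = 1725 km.

1720 km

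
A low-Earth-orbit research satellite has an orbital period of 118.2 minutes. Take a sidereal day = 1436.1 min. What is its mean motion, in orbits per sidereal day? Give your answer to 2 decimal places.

T = 118.2 min = 7092.0 s.
Orbits per sidereal day = 86166 / 7092.0 = 12.150.

12.15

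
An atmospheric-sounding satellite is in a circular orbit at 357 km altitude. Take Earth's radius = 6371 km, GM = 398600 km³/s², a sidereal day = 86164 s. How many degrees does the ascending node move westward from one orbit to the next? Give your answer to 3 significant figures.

22.9°

Semi-major axis a = 6371 + 357 = 6728 km. Period T = 2π√(a³/μ) = 2π√(6728³/398600) = 5492.1 s = 91.54 min.
During one orbit Earth rotates (5492.1 / 86164) × 360° = 22.95°.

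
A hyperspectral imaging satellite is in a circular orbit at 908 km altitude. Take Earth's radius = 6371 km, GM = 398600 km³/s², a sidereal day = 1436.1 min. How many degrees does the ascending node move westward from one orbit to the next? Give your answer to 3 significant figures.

Semi-major axis a = 6371 + 908 = 7279 km. Period T = 2π√(a³/μ) = 2π√(7279³/398600) = 6180.4 s = 103.01 min.
During one orbit Earth rotates (6180.4 / 86166) × 360° = 25.82°.

25.8°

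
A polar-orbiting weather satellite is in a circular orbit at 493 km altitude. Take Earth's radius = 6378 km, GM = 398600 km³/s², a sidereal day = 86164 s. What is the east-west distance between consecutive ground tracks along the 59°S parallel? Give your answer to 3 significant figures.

Semi-major axis a = 6378 + 493 = 6871 km. Period T = 2π√(a³/μ) = 2π√(6871³/398600) = 5668.1 s = 94.47 min.
Node shift per orbit = (5668.1/86164) × 360° = 23.68°.
Equatorial spacing = 23.68 × 111.3 km/° = 2636 km.
At 59° latitude, spacing = 2636 × cos(59°) = 1358 km.

1360 km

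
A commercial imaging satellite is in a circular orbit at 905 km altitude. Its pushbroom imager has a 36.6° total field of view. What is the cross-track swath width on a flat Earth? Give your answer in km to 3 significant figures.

599 km

Half-angle = 36.6°/2 = 18.3°.
Swath width ≈ 2h·tan(θ/2) = 2 × 905 × tan(18.3°) = 598.6 km.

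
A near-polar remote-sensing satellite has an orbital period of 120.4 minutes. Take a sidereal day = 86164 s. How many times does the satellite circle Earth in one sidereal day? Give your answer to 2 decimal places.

T = 120.4 min = 7224.0 s.
Orbits per sidereal day = 86164 / 7224.0 = 11.927.

11.93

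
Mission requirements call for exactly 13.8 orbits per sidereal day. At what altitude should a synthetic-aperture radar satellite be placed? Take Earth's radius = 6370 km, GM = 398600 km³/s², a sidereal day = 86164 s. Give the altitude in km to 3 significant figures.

Required period T = 86164 / 13.8 = 6243.8 s.
From T = 2π√(a³/μ): a = (μ T²/4π²)^(1/3) = (398600 × 6243.8² / 4π²)^(1/3) = 7329 km.
Altitude h = a − R = 7329 − 6370 = 959 km.

959 km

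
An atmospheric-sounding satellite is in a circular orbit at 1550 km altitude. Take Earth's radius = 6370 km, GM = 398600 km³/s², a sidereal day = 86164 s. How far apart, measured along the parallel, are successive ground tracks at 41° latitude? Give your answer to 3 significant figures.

Semi-major axis a = 6370 + 1550 = 7920 km. Period T = 2π√(a³/μ) = 2π√(7920³/398600) = 7014.5 s = 116.91 min.
Node shift per orbit = (7014.5/86164) × 360° = 29.31°.
Equatorial spacing = 29.31 × 111.2 km/° = 3258 km.
At 41° latitude, spacing = 3258 × cos(41°) = 2459 km.

2460 km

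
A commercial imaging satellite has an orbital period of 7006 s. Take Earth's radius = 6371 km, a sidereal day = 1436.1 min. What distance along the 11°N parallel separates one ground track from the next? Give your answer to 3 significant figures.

Node shift per orbit = (7006.0/86166) × 360° = 29.27°.
Equatorial spacing = 29.27 × 111.2 km/° = 3255 km.
At 11° latitude, spacing = 3255 × cos(11°) = 3195 km.

3190 km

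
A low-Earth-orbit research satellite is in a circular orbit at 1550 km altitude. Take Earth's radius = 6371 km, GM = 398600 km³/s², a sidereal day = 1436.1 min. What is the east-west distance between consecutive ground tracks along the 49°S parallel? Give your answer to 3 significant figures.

2140 km

Semi-major axis a = 6371 + 1550 = 7921 km. Period T = 2π√(a³/μ) = 2π√(7921³/398600) = 7015.9 s = 116.93 min.
Node shift per orbit = (7015.9/86166) × 360° = 29.31°.
Equatorial spacing = 29.31 × 111.2 km/° = 3259 km.
At 49° latitude, spacing = 3259 × cos(49°) = 2138 km.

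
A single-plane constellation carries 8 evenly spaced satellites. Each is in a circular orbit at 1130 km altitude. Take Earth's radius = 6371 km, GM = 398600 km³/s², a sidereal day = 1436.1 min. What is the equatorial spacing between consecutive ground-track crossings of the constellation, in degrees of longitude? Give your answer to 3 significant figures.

3.38°

Semi-major axis a = 6371 + 1130 = 7501 km. Period T = 2π√(a³/μ) = 2π√(7501³/398600) = 6465.3 s = 107.76 min.
Single-satellite node shift = (6465.3/86166) × 360° = 27.01°.
With 8 satellites evenly phased, successive equator crossings are 27.01/8 = 3.376° apart.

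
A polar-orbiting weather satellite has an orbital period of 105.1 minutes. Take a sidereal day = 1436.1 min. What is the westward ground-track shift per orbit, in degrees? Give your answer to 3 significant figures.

T = 105.1 min = 6306.0 s.
During one orbit Earth rotates (6306.0 / 86166) × 360° = 26.35°.

26.3°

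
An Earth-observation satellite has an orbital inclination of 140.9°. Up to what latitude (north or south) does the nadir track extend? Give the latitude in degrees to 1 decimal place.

Retrograde orbit: the ground track reaches ±(180° − i) = ±(180 − 140.9) = ±39.1°.

39.1°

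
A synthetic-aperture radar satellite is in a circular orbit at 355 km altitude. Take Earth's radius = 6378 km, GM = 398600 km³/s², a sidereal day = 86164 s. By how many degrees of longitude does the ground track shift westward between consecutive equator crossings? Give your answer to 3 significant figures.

23.0°

Semi-major axis a = 6378 + 355 = 6733 km. Period T = 2π√(a³/μ) = 2π√(6733³/398600) = 5498.2 s = 91.64 min.
During one orbit Earth rotates (5498.2 / 86164) × 360° = 22.97°.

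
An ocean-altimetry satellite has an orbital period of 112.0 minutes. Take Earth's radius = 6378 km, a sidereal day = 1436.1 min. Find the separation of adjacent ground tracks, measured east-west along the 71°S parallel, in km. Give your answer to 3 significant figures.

1020 km

T = 112.0 min = 6720.0 s.
Node shift per orbit = (6720.0/86166) × 360° = 28.08°.
Equatorial spacing = 28.08 × 111.3 km/° = 3125 km.
At 71° latitude, spacing = 3125 × cos(71°) = 1018 km.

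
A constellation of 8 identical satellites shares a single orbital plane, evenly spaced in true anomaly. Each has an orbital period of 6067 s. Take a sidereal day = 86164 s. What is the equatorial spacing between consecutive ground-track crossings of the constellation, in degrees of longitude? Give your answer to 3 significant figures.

3.17°

Single-satellite node shift = (6067.0/86164) × 360° = 25.35°.
With 8 satellites evenly phased, successive equator crossings are 25.35/8 = 3.169° apart.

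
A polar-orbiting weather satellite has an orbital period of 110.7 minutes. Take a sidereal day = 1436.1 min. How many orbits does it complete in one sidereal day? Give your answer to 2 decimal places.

T = 110.7 min = 6642.0 s.
Orbits per sidereal day = 86166 / 6642.0 = 12.973.

12.97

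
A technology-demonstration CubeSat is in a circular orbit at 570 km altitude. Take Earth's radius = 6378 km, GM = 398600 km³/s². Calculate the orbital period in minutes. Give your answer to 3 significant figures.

96.1 min

Semi-major axis a = 6378 + 570 = 6948 km. Period T = 2π√(a³/μ) = 2π√(6948³/398600) = 5763.7 s = 96.06 min.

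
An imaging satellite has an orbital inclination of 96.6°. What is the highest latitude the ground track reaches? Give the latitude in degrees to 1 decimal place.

Retrograde orbit: the ground track reaches ±(180° − i) = ±(180 − 96.6) = ±83.4°.

83.4°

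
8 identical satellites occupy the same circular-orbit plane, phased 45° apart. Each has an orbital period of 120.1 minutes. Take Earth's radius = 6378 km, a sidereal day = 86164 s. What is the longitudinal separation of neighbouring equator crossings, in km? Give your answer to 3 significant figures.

T = 120.1 min = 7206.0 s.
Single-satellite node shift = (7206.0/86164) × 360° = 30.11°.
With 8 satellites evenly phased, successive equator crossings are 30.11/8 = 3.763° apart.
That is 3.763 × 111.3 = 419 km at the equator.

419 km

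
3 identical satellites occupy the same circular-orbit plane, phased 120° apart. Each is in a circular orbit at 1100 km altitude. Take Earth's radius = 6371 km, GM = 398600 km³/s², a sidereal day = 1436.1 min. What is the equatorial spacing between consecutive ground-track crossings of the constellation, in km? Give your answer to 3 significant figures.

995 km

Semi-major axis a = 6371 + 1100 = 7471 km. Period T = 2π√(a³/μ) = 2π√(7471³/398600) = 6426.6 s = 107.11 min.
Single-satellite node shift = (6426.6/86166) × 360° = 26.85°.
With 3 satellites evenly phased, successive equator crossings are 26.85/3 = 8.950° apart.
That is 8.950 × 111.2 = 995 km at the equator.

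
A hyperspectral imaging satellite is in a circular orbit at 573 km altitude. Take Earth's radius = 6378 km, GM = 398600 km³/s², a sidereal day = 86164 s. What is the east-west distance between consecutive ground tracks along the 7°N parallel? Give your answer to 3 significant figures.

2660 km

Semi-major axis a = 6378 + 573 = 6951 km. Period T = 2π√(a³/μ) = 2π√(6951³/398600) = 5767.4 s = 96.12 min.
Node shift per orbit = (5767.4/86164) × 360° = 24.10°.
Equatorial spacing = 24.10 × 111.3 km/° = 2682 km.
At 7° latitude, spacing = 2682 × cos(7°) = 2662 km.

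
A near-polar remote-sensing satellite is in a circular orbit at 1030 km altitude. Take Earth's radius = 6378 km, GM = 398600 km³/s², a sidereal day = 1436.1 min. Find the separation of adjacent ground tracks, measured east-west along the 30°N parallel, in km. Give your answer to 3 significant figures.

Semi-major axis a = 6378 + 1030 = 7408 km. Period T = 2π√(a³/μ) = 2π√(7408³/398600) = 6345.5 s = 105.76 min.
Node shift per orbit = (6345.5/86166) × 360° = 26.51°.
Equatorial spacing = 26.51 × 111.3 km/° = 2951 km.
At 30° latitude, spacing = 2951 × cos(30°) = 2556 km.

2560 km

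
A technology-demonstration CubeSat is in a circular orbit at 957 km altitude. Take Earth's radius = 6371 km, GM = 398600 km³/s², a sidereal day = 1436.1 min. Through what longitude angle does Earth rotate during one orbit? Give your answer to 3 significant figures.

Semi-major axis a = 6371 + 957 = 7328 km. Period T = 2π√(a³/μ) = 2π√(7328³/398600) = 6242.9 s = 104.05 min.
During one orbit Earth rotates (6242.9 / 86166) × 360° = 26.08°.

26.1°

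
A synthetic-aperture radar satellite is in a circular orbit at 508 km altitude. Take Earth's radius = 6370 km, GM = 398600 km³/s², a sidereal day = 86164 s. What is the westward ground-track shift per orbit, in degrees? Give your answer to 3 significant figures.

23.7°

Semi-major axis a = 6370 + 508 = 6878 km. Period T = 2π√(a³/μ) = 2π√(6878³/398600) = 5676.8 s = 94.61 min.
During one orbit Earth rotates (5676.8 / 86164) × 360° = 23.72°.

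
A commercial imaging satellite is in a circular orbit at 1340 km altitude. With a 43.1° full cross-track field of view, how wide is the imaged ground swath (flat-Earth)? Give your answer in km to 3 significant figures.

Half-angle = 43.1°/2 = 21.55°.
Swath width ≈ 2h·tan(θ/2) = 2 × 1340 × tan(21.55°) = 1058.4 km.

1060 km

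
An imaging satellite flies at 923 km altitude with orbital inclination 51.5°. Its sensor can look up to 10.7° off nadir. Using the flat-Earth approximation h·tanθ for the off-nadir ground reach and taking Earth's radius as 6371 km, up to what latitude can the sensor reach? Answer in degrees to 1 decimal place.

For a prograde orbit the ground track reaches latitude ±i = ±51.5°.
Sensor half-swath on the ground ≈ 923·tan(10.7°) = 174 km = 1.57° of latitude.
Maximum observable latitude ≈ 51.5 + 1.57 = 53.1°.

53.1°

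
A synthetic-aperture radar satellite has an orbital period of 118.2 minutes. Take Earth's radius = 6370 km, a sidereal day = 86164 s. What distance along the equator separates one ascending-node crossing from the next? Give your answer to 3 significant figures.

T = 118.2 min = 7092.0 s.
During one orbit Earth rotates (7092.0 / 86164) × 360° = 29.63°.
At the equator that is 29.63° × (2π·6370/360) km/° = 29.63 × 111.2 = 3294 km.

3290 km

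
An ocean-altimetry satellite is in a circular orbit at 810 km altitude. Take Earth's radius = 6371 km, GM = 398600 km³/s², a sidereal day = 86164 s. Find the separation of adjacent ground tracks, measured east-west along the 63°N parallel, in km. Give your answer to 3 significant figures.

1280 km

Semi-major axis a = 6371 + 810 = 7181 km. Period T = 2π√(a³/μ) = 2π√(7181³/398600) = 6056.0 s = 100.93 min.
Node shift per orbit = (6056.0/86164) × 360° = 25.30°.
Equatorial spacing = 25.30 × 111.2 km/° = 2814 km.
At 63° latitude, spacing = 2814 × cos(63°) = 1277 km.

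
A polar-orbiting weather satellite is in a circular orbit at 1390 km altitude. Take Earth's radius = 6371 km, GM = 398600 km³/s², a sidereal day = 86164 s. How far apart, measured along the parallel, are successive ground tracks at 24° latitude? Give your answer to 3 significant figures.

2890 km

Semi-major axis a = 6371 + 1390 = 7761 km. Period T = 2π√(a³/μ) = 2π√(7761³/398600) = 6804.4 s = 113.41 min.
Node shift per orbit = (6804.4/86164) × 360° = 28.43°.
Equatorial spacing = 28.43 × 111.2 km/° = 3161 km.
At 24° latitude, spacing = 3161 × cos(24°) = 2888 km.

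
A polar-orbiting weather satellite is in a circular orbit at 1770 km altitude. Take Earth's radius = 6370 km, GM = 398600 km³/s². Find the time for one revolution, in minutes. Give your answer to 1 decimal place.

121.8 min

Semi-major axis a = 6370 + 1770 = 8140 km. Period T = 2π√(a³/μ) = 2π√(8140³/398600) = 7308.8 s = 121.81 min.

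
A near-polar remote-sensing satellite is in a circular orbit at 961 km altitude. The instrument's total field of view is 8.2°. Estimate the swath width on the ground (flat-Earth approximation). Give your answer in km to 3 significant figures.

Half-angle = 8.2°/2 = 4.1°.
Swath width ≈ 2h·tan(θ/2) = 2 × 961 × tan(4.1°) = 137.8 km.

138 km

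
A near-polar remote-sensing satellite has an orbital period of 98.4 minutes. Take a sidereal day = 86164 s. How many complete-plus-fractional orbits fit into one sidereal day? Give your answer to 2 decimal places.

14.59

T = 98.4 min = 5904.0 s.
Orbits per sidereal day = 86164 / 5904.0 = 14.594.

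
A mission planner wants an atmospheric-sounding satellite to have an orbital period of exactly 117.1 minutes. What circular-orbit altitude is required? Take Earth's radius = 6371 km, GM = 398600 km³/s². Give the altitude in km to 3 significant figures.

T = 117.1 min = 7026.0 s.
From T = 2π√(a³/μ): a = (μ T²/4π²)^(1/3) = (398600 × 7026.0² / 4π²)^(1/3) = 7929 km.
Altitude h = a − R = 7929 − 6371 = 1558 km.

1560 km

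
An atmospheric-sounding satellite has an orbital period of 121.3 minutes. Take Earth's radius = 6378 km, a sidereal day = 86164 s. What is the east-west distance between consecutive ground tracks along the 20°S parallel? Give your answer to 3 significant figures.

3180 km

T = 121.3 min = 7278.0 s.
Node shift per orbit = (7278.0/86164) × 360° = 30.41°.
Equatorial spacing = 30.41 × 111.3 km/° = 3385 km.
At 20° latitude, spacing = 3385 × cos(20°) = 3181 km.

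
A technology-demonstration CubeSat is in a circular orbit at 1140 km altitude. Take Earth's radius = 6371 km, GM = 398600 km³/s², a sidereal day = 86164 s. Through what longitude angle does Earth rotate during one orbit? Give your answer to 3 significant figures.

Semi-major axis a = 6371 + 1140 = 7511 km. Period T = 2π√(a³/μ) = 2π√(7511³/398600) = 6478.3 s = 107.97 min.
During one orbit Earth rotates (6478.3 / 86164) × 360° = 27.07°.

27.1°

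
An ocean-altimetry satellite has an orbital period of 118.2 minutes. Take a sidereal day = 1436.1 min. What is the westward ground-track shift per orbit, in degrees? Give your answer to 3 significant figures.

29.6°

T = 118.2 min = 7092.0 s.
During one orbit Earth rotates (7092.0 / 86166) × 360° = 29.63°.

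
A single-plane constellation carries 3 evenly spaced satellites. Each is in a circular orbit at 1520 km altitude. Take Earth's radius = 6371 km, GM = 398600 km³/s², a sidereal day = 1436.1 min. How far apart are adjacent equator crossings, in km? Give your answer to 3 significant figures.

Semi-major axis a = 6371 + 1520 = 7891 km. Period T = 2π√(a³/μ) = 2π√(7891³/398600) = 6976.0 s = 116.27 min.
Single-satellite node shift = (6976.0/86166) × 360° = 29.15°.
With 3 satellites evenly phased, successive equator crossings are 29.15/3 = 9.715° apart.
That is 9.715 × 111.2 = 1080 km at the equator.

1080 km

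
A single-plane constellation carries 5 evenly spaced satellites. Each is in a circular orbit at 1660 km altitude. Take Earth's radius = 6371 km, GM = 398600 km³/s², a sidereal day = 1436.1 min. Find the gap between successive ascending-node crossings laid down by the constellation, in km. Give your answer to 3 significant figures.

665 km

Semi-major axis a = 6371 + 1660 = 8031 km. Period T = 2π√(a³/μ) = 2π√(8031³/398600) = 7162.5 s = 119.38 min.
Single-satellite node shift = (7162.5/86166) × 360° = 29.92°.
With 5 satellites evenly phased, successive equator crossings are 29.92/5 = 5.985° apart.
That is 5.985 × 111.2 = 665 km at the equator.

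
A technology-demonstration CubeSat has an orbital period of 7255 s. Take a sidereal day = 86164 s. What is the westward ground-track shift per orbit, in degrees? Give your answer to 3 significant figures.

During one orbit Earth rotates (7255.0 / 86164) × 360° = 30.31°.

30.3°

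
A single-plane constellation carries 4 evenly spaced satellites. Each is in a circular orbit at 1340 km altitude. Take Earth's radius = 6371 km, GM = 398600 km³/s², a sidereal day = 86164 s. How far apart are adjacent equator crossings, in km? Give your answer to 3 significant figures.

783 km

Semi-major axis a = 6371 + 1340 = 7711 km. Period T = 2π√(a³/μ) = 2π√(7711³/398600) = 6738.7 s = 112.31 min.
Single-satellite node shift = (6738.7/86164) × 360° = 28.15°.
With 4 satellites evenly phased, successive equator crossings are 28.15/4 = 7.039° apart.
That is 7.039 × 111.2 = 783 km at the equator.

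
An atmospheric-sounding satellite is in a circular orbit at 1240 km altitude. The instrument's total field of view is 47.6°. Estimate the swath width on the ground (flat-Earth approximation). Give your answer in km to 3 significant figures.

Half-angle = 47.6°/2 = 23.8°.
Swath width ≈ 2h·tan(θ/2) = 2 × 1240 × tan(23.8°) = 1093.8 km.

1090 km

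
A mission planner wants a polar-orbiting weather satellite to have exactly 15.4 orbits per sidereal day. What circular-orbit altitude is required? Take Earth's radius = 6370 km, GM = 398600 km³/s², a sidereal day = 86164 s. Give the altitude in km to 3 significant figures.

Required period T = 86164 / 15.4 = 5595.1 s.
From T = 2π√(a³/μ): a = (μ T²/4π²)^(1/3) = (398600 × 5595.1² / 4π²)^(1/3) = 6812 km.
Altitude h = a − R = 6812 − 6370 = 442 km.

442 km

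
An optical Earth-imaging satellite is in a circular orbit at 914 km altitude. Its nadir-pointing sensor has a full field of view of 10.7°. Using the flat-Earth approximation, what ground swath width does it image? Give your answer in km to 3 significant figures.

Half-angle = 10.7°/2 = 5.35°.
Swath width ≈ 2h·tan(θ/2) = 2 × 914 × tan(5.35°) = 171.2 km.

171 km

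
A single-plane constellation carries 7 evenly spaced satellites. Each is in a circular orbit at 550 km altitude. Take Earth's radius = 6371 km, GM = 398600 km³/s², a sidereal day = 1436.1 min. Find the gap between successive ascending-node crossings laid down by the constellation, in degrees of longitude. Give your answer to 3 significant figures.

Semi-major axis a = 6371 + 550 = 6921 km. Period T = 2π√(a³/μ) = 2π√(6921³/398600) = 5730.1 s = 95.50 min.
Single-satellite node shift = (5730.1/86166) × 360° = 23.94°.
With 7 satellites evenly phased, successive equator crossings are 23.94/7 = 3.420° apart.

3.42°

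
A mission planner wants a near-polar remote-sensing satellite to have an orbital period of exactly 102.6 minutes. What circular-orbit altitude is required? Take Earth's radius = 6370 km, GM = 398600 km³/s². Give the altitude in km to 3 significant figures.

T = 102.6 min = 6156.0 s.
From T = 2π√(a³/μ): a = (μ T²/4π²)^(1/3) = (398600 × 6156.0² / 4π²)^(1/3) = 7260 km.
Altitude h = a − R = 7260 − 6370 = 890 km.

890 km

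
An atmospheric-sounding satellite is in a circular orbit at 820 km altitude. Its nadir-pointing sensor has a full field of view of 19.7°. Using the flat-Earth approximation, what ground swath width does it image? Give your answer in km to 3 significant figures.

285 km

Half-angle = 19.7°/2 = 9.85°.
Swath width ≈ 2h·tan(θ/2) = 2 × 820 × tan(9.85°) = 284.8 km.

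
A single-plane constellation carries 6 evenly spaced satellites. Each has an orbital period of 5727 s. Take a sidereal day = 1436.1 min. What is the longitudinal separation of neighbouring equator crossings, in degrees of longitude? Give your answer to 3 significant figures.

3.99°

Single-satellite node shift = (5727.0/86166) × 360° = 23.93°.
With 6 satellites evenly phased, successive equator crossings are 23.93/6 = 3.988° apart.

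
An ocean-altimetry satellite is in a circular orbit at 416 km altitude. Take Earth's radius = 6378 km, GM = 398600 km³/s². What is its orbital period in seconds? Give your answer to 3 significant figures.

5570 seconds

Semi-major axis a = 6378 + 416 = 6794 km. Period T = 2π√(a³/μ) = 2π√(6794³/398600) = 5573.1 s = 92.89 min.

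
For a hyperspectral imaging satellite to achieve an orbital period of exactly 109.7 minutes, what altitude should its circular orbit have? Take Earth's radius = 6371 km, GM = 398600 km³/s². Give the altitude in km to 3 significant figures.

1220 km

T = 109.7 min = 6582.0 s.
From T = 2π√(a³/μ): a = (μ T²/4π²)^(1/3) = (398600 × 6582.0² / 4π²)^(1/3) = 7591 km.
Altitude h = a − R = 7591 − 6371 = 1220 km.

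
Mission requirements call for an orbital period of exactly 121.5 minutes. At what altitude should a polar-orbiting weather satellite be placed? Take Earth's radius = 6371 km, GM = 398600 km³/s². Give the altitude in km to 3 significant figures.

T = 121.5 min = 7290.0 s.
From T = 2π√(a³/μ): a = (μ T²/4π²)^(1/3) = (398600 × 7290.0² / 4π²)^(1/3) = 8126 km.
Altitude h = a − R = 8126 − 6371 = 1755 km.

1760 km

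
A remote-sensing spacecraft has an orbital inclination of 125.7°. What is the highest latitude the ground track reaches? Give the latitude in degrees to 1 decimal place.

54.3°

Retrograde orbit: the ground track reaches ±(180° − i) = ±(180 − 125.7) = ±54.3°.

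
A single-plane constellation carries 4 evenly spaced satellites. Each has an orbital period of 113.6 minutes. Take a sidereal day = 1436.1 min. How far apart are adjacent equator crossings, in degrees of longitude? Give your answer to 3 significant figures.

T = 113.6 min = 6816.0 s.
Single-satellite node shift = (6816.0/86166) × 360° = 28.48°.
With 4 satellites evenly phased, successive equator crossings are 28.48/4 = 7.119° apart.

7.12°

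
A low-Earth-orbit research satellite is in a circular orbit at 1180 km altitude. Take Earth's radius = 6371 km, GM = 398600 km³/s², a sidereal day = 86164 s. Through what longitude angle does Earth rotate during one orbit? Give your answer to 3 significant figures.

27.3°

Semi-major axis a = 6371 + 1180 = 7551 km. Period T = 2π√(a³/μ) = 2π√(7551³/398600) = 6530.1 s = 108.83 min.
During one orbit Earth rotates (6530.1 / 86164) × 360° = 27.28°.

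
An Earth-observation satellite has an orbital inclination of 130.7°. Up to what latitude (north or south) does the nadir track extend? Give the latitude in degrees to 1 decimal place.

49.3°

Retrograde orbit: the ground track reaches ±(180° − i) = ±(180 − 130.7) = ±49.3°.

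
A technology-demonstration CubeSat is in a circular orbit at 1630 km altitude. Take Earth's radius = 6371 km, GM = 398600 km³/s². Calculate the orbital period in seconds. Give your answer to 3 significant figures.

7120 seconds

Semi-major axis a = 6371 + 1630 = 8001 km. Period T = 2π√(a³/μ) = 2π√(8001³/398600) = 7122.4 s = 118.71 min.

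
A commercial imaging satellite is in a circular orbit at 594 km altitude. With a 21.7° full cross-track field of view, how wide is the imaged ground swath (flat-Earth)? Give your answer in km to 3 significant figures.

228 km

Half-angle = 21.7°/2 = 10.85°.
Swath width ≈ 2h·tan(θ/2) = 2 × 594 × tan(10.85°) = 227.7 km.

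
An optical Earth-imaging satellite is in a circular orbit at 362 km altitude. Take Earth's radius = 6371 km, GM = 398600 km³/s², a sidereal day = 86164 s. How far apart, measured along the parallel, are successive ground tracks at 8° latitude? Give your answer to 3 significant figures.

2530 km

Semi-major axis a = 6371 + 362 = 6733 km. Period T = 2π√(a³/μ) = 2π√(6733³/398600) = 5498.2 s = 91.64 min.
Node shift per orbit = (5498.2/86164) × 360° = 22.97°.
Equatorial spacing = 22.97 × 111.2 km/° = 2554 km.
At 8° latitude, spacing = 2554 × cos(8°) = 2530 km.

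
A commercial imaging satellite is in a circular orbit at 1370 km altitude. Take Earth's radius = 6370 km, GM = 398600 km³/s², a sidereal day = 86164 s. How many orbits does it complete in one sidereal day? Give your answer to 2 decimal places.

Semi-major axis a = 6370 + 1370 = 7740 km. Period T = 2π√(a³/μ) = 2π√(7740³/398600) = 6776.8 s = 112.95 min.
Orbits per sidereal day = 86164 / 6776.8 = 12.715.

12.71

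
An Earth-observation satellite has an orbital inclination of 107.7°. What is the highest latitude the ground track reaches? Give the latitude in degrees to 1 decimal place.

Retrograde orbit: the ground track reaches ±(180° − i) = ±(180 − 107.7) = ±72.3°.

72.3°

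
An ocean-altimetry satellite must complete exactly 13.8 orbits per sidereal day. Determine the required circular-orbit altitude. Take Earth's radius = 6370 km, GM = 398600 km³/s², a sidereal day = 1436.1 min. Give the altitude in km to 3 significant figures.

Required period T = 86166 / 13.8 = 6243.9 s.
From T = 2π√(a³/μ): a = (μ T²/4π²)^(1/3) = (398600 × 6243.9² / 4π²)^(1/3) = 7329 km.
Altitude h = a − R = 7329 − 6370 = 959 km.

959 km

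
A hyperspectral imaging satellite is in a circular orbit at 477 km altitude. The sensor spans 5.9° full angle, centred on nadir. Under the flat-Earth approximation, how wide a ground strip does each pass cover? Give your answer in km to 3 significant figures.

49.2 km

Half-angle = 5.9°/2 = 2.95°.
Swath width ≈ 2h·tan(θ/2) = 2 × 477 × tan(2.95°) = 49.2 km.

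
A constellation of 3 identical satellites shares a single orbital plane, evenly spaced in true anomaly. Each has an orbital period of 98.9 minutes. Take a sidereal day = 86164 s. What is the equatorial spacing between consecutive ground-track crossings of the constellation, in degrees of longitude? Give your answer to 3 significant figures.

T = 98.9 min = 5934.0 s.
Single-satellite node shift = (5934.0/86164) × 360° = 24.79°.
With 3 satellites evenly phased, successive equator crossings are 24.79/3 = 8.264° apart.

8.26°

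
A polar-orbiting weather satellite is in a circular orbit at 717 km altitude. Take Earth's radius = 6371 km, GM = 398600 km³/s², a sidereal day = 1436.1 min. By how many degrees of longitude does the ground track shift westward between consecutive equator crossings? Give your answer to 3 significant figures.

Semi-major axis a = 6371 + 717 = 7088 km. Period T = 2π√(a³/μ) = 2π√(7088³/398600) = 5938.8 s = 98.98 min.
During one orbit Earth rotates (5938.8 / 86166) × 360° = 24.81°.

24.8°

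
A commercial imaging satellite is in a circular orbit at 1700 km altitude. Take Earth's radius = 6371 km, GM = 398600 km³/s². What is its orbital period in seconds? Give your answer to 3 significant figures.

Semi-major axis a = 6371 + 1700 = 8071 km. Period T = 2π√(a³/μ) = 2π√(8071³/398600) = 7216.1 s = 120.27 min.

7220 seconds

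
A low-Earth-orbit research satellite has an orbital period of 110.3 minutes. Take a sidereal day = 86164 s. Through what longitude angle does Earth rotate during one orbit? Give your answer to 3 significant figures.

T = 110.3 min = 6618.0 s.
During one orbit Earth rotates (6618.0 / 86164) × 360° = 27.65°.

27.7°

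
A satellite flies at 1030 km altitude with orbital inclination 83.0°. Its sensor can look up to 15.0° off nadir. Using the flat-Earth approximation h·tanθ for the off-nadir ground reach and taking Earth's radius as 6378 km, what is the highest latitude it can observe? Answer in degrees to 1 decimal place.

85.5°

For a prograde orbit the ground track reaches latitude ±i = ±83.0°.
Sensor half-swath on the ground ≈ 1030·tan(15.0°) = 276 km = 2.48° of latitude.
Maximum observable latitude ≈ 83.0 + 2.48 = 85.5°.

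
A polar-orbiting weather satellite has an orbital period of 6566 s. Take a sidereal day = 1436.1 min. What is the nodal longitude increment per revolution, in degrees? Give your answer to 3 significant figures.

During one orbit Earth rotates (6566.0 / 86166) × 360° = 27.43°.

27.4°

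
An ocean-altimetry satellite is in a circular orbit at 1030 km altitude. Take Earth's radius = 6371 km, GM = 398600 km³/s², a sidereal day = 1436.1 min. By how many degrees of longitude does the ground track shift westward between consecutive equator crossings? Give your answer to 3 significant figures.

Semi-major axis a = 6371 + 1030 = 7401 km. Period T = 2π√(a³/μ) = 2π√(7401³/398600) = 6336.5 s = 105.61 min.
During one orbit Earth rotates (6336.5 / 86166) × 360° = 26.47°.

26.5°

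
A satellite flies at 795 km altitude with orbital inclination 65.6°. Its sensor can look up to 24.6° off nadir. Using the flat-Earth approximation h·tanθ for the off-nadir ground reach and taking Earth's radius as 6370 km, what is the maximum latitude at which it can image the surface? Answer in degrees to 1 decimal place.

68.9°

For a prograde orbit the ground track reaches latitude ±i = ±65.6°.
Sensor half-swath on the ground ≈ 795·tan(24.6°) = 364 km = 3.27° of latitude.
Maximum observable latitude ≈ 65.6 + 3.27 = 68.9°.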